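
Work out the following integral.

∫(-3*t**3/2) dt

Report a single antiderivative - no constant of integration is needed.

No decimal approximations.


Answer: -3*t**4/8.


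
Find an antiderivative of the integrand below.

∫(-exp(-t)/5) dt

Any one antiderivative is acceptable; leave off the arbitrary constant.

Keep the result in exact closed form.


Answer: exp(-t)/5.


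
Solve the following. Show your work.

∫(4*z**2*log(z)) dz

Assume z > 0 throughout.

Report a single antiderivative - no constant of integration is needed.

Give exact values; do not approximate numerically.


Step 1. Integrate ∫(4*z**2*log(z)) dz by parts with u = log(z), dv = (4*z**2) dz, so v = 4*z**3/3 [assuming z > 0]: now 4*z**3*log(z)/3 + ∫(-4*z**2/3) dz.
Step 2. Evaluate the standard form: now 4*z**3*log(z)/3 - 4*z**3/9.
Answer: 4*z**3*log(z)/3 - 4*z**3/9.


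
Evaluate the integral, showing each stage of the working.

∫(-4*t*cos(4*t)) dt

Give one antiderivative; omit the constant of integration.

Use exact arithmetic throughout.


Step 1. Integrate ∫(-4*t*cos(4*t)) dt by parts with u = t, dv = (-4*cos(4*t)) dt, so v = -sin(4*t): now -t*sin(4*t) + ∫(sin(4*t)) dt.
Step 2. Evaluate the standard form: now -t*sin(4*t) - cos(4*t)/4.
Answer: -t*sin(4*t) - cos(4*t)/4.


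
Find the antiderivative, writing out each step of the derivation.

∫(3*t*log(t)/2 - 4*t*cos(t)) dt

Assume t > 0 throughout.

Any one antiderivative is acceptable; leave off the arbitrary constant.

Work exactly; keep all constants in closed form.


Step 1. Rewrite: now ∫(3*t*log(t)/2) dt + ∫(-4*t*cos(t)) dt.
Step 2. Integrate ∫(3*t*log(t)/2) dt by parts with u = log(t), dv = (3*t/2) dt, so v = 3*t**2/4 [assuming t > 0]: now 3*t**2*log(t)/4 + ∫(-3*t/4) dt + ∫(-4*t*cos(t)) dt.
Step 3. Evaluate the standard form: now 3*t**2*log(t)/4 - 3*t**2/8 + ∫(-4*t*cos(t)) dt.
Step 4. Integrate ∫(-4*t*cos(t)) dt by parts with u = t, dv = (-4*cos(t)) dt, so v = -4*sin(t): now 3*t**2*log(t)/4 - 3*t**2/8 - 4*t*sin(t) + ∫(4*sin(t)) dt.
Step 5. Evaluate the standard form: now 3*t**2*log(t)/4 - 3*t**2/8 - 4*t*sin(t) - 4*cos(t).
Answer: 3*t**2*log(t)/4 - 3*t**2/8 - 4*t*sin(t) - 4*cos(t).


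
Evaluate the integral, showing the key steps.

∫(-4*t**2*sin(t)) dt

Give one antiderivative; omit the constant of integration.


Step 1. Integrate ∫(-4*t**2*sin(t)) dt by parts with u = t**2, dv = (-4*sin(t)) dt, so v = 4*cos(t): now 4*t**2*cos(t) + ∫(-8*t*cos(t)) dt.
Step 2. Integrate ∫(-8*t*cos(t)) dt by parts with u = t, dv = (-8*cos(t)) dt, so v = -8*sin(t): now 4*t**2*cos(t) - 8*t*sin(t) + ∫(8*sin(t)) dt.
Step 3. Evaluate the standard form: now 4*t**2*cos(t) - 8*t*sin(t) - 8*cos(t).
Answer: 4*t**2*cos(t) - 8*t*sin(t) - 8*cos(t).


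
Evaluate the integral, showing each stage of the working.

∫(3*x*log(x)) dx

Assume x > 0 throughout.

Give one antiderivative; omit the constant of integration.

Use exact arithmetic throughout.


Step 1. Integrate ∫(3*x*log(x)) dx by parts with u = log(x), dv = (3*x) dx, so v = 3*x**2/2 [assuming x > 0]: now 3*x**2*log(x)/2 + ∫(-3*x/2) dx.
Step 2. Evaluate the standard form: now 3*x**2*log(x)/2 - 3*x**2/4.
Answer: 3*x**2*log(x)/2 - 3*x**2/4.


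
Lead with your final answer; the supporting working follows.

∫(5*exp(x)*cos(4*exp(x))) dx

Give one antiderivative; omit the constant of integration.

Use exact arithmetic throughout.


The answer is 5*sin(4*exp(x))/4.
Step 1. Substitute u = exp(x), turning ∫(5*exp(x)*cos(4*exp(x))) dx into ∫(5*cos(4*u)) du: now ∫(5*cos(4*u)) du.
Step 2. Evaluate the standard form: now 5*sin(4*u)/4.
Step 3. Substitute back u = exp(x): now 5*sin(4*exp(x))/4.
Answer: 5*sin(4*exp(x))/4.


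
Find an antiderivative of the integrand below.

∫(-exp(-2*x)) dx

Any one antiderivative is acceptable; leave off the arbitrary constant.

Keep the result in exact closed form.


Answer: exp(-2*x)/2.


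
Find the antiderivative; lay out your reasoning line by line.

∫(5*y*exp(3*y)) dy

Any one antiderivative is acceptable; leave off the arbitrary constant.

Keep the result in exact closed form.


Step 1. Integrate ∫(5*y*exp(3*y)) dy by parts with u = y, dv = (5*exp(3*y)) dy, so v = 5*exp(3*y)/3: now 5*y*exp(3*y)/3 + ∫(-5*exp(3*y)/3) dy.
Step 2. Evaluate the standard form: now 5*y*exp(3*y)/3 - 5*exp(3*y)/9.
Answer: 5*y*exp(3*y)/3 - 5*exp(3*y)/9.


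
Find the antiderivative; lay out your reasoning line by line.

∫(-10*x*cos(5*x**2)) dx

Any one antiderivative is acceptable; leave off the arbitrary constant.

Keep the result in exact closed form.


Step 1. Substitute u = x**2, turning ∫(-10*x*cos(5*x**2)) dx into ∫(-5*cos(5*u)) du: now ∫(-5*cos(5*u)) du.
Step 2. Evaluate the standard form: now -sin(5*u).
Step 3. Substitute back u = x**2: now -sin(5*x**2).
Answer: -sin(5*x**2).


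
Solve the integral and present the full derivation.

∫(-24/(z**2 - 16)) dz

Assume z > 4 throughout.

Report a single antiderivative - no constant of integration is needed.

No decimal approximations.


Step 1. Decompose ∫(-24/(z**2 - 16)) dz by partial fractions, -24/(z**2 - 16) = 3/(z + 4) - 3/(z - 4): now ∫(-3/(z - 4)) dz + ∫(3/(z + 4)) dz.
Step 2. Evaluate the standard form [assuming z > 4]: now -3*log(z - 4) + ∫(3/(z + 4)) dz.
Step 3. Evaluate the standard form [assuming z > -4]: now -3*log(z - 4) + 3*log(z + 4).
Answer: -3*log(z - 4) + 3*log(z + 4).


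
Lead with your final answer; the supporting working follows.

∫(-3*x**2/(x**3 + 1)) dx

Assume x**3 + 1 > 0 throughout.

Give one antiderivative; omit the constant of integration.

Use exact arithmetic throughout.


The answer is -log(x**3 + 1).
Step 1. Substitute u = x**3 + 1, turning ∫(-3*x**2/(x**3 + 1)) dx into ∫(-1/u) du: now ∫(-1/u) du.
Step 2. Evaluate the standard form [assuming u > 0]: now -log(u).
Step 3. Substitute back u = x**3 + 1: now -log(x**3 + 1).
Answer: -log(x**3 + 1).


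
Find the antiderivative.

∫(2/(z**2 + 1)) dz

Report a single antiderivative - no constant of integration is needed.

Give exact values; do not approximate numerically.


Answer: 2*atan(z).


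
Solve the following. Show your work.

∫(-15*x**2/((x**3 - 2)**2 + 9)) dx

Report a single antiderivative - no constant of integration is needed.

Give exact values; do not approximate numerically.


Step 1. Substitute u = x**3 - 2, turning ∫(-15*x**2/((x**3 - 2)**2 + 9)) dx into ∫(-5/(u**2 + 9)) du: now ∫(-5/(u**2 + 9)) du.
Step 2. Evaluate the standard form: now -5*atan(u/3)/3.
Step 3. Substitute back u = x**3 - 2: now -5*atan(x**3/3 - 2/3)/3.
Answer: -5*atan(x**3/3 - 2/3)/3.


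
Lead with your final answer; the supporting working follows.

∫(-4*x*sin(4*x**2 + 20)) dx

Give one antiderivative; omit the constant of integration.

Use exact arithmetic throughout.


The answer is cos(4*x**2 + 20)/2.
Step 1. Substitute u = x**2 + 5, turning ∫(-4*x*sin(4*x**2 + 20)) dx into ∫(-2*sin(4*u)) du: now ∫(-2*sin(4*u)) du.
Step 2. Evaluate the standard form: now cos(4*u)/2.
Step 3. Substitute back u = x**2 + 5: now cos(4*x**2 + 20)/2.
Answer: cos(4*x**2 + 20)/2.


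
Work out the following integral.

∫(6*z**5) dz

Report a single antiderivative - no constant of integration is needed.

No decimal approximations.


Answer: z**6.


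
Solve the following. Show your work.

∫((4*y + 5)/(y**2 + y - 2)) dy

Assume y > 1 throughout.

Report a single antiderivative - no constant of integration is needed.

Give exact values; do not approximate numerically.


Step 1. Decompose ∫((4*y + 5)/(y**2 + y - 2)) dy by partial fractions, (4*y + 5)/(y**2 + y - 2) = 1/(y + 2) + 3/(y - 1): now ∫(3/(y - 1)) dy + ∫(1/(y + 2)) dy.
Step 2. Evaluate the standard form [assuming y > 1]: now 3*log(y - 1) + ∫(1/(y + 2)) dy.
Step 3. Evaluate the standard form [assuming y > -2]: now 3*log(y - 1) + log(y + 2).
Answer: 3*log(y - 1) + log(y + 2).


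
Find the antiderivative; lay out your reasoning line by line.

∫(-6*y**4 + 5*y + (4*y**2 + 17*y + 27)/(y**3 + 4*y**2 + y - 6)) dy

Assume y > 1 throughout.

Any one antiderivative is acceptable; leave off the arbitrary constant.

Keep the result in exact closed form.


Step 1. Rewrite: now ∫(5*y) dy + ∫(-6*y**4) dy + ∫((4*y**2 + 17*y + 27)/(y**3 + 4*y**2 + y - 6)) dy.
Step 2. Evaluate the standard form: now 5*y**2/2 + ∫(-6*y**4) dy + ∫((4*y**2 + 17*y + 27)/(y**3 + 4*y**2 + y - 6)) dy.
Step 3. Evaluate the standard form: now -6*y**5/5 + 5*y**2/2 + ∫((4*y**2 + 17*y + 27)/(y**3 + 4*y**2 + y - 6)) dy.
Step 4. Decompose ∫((4*y**2 + 17*y + 27)/(y**3 + 4*y**2 + y - 6)) dy by partial fractions, (4*y**2 + 17*y + 27)/(y**3 + 4*y**2 + y - 6) = 3/(y + 3) - 3/(y + 2) + 4/(y - 1): now -6*y**5/5 + 5*y**2/2 + ∫(4/(y - 1)) dy + ∫(-3/(y + 2)) dy + ∫(3/(y + 3)) dy.
Step 5. Evaluate the standard form [assuming y > -2]: now -6*y**5/5 + 5*y**2/2 - 3*log(y + 2) + ∫(4/(y - 1)) dy + ∫(3/(y + 3)) dy.
Step 6. Evaluate the standard form [assuming y > -3]: now -6*y**5/5 + 5*y**2/2 - 3*log(y + 2) + 3*log(y + 3) + ∫(4/(y - 1)) dy.
Step 7. Evaluate the standard form [assuming y > 1]: now -6*y**5/5 + 5*y**2/2 + 4*log(y - 1) - 3*log(y + 2) + 3*log(y + 3).
Answer: -6*y**5/5 + 5*y**2/2 + 4*log(y - 1) - 3*log(y + 2) + 3*log(y + 3).


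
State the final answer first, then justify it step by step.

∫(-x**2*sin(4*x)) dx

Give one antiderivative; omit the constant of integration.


The answer is x**2*cos(4*x)/4 - x*sin(4*x)/8 - cos(4*x)/32.
Step 1. Integrate ∫(-x**2*sin(4*x)) dx by parts with u = x**2, dv = (-sin(4*x)) dx, so v = cos(4*x)/4: now x**2*cos(4*x)/4 + ∫(-x*cos(4*x)/2) dx.
Step 2. Integrate ∫(-x*cos(4*x)/2) dx by parts with u = x, dv = (-cos(4*x)/2) dx, so v = -sin(4*x)/8: now x**2*cos(4*x)/4 - x*sin(4*x)/8 + ∫(sin(4*x)/8) dx.
Step 3. Evaluate the standard form: now x**2*cos(4*x)/4 - x*sin(4*x)/8 - cos(4*x)/32.
Answer: x**2*cos(4*x)/4 - x*sin(4*x)/8 - cos(4*x)/32.


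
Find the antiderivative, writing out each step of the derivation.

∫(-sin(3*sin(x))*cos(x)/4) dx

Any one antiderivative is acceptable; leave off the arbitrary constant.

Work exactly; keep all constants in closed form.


Step 1. Substitute u = sin(x), turning ∫(-sin(3*sin(x))*cos(x)/4) dx into ∫(-sin(3*u)/4) du: now ∫(-sin(3*u)/4) du.
Step 2. Evaluate the standard form: now cos(3*u)/12.
Step 3. Substitute back u = sin(x): now cos(3*sin(x))/12.
Answer: cos(3*sin(x))/12.


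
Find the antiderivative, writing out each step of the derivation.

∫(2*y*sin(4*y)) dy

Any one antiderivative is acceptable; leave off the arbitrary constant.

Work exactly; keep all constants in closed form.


Step 1. Integrate ∫(2*y*sin(4*y)) dy by parts with u = y, dv = (2*sin(4*y)) dy, so v = -cos(4*y)/2: now -y*cos(4*y)/2 + ∫(cos(4*y)/2) dy.
Step 2. Evaluate the standard form: now -y*cos(4*y)/2 + sin(4*y)/8.
Answer: -y*cos(4*y)/2 + sin(4*y)/8.


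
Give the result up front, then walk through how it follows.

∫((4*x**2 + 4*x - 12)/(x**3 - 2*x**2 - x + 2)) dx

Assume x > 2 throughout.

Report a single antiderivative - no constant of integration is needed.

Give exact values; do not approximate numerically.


The answer is 4*log(x - 2) + 2*log(x - 1) - 2*log(x + 1).
Step 1. Decompose ∫((4*x**2 + 4*x - 12)/(x**3 - 2*x**2 - x + 2)) dx by partial fractions, (4*x**2 + 4*x - 12)/(x**3 - 2*x**2 - x + 2) = -2/(x + 1) + 2/(x - 1) + 4/(x - 2): now ∫(4/(x - 2)) dx + ∫(2/(x - 1)) dx + ∫(-2/(x + 1)) dx.
Step 2. Evaluate the standard form [assuming x > 2]: now 4*log(x - 2) + ∫(2/(x - 1)) dx + ∫(-2/(x + 1)) dx.
Step 3. Evaluate the standard form [assuming x > 1]: now 4*log(x - 2) + 2*log(x - 1) + ∫(-2/(x + 1)) dx.
Step 4. Evaluate the standard form [assuming x > -1]: now 4*log(x - 2) + 2*log(x - 1) - 2*log(x + 1).
Answer: 4*log(x - 2) + 2*log(x - 1) - 2*log(x + 1).


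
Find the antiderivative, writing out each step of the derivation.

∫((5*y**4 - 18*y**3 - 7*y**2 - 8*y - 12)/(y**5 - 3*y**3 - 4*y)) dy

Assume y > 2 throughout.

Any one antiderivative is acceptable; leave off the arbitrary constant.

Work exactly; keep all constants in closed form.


Step 1. Decompose ∫((5*y**4 - 18*y**3 - 7*y**2 - 8*y - 12)/(y**5 - 3*y**3 - 4*y)) dy by partial fractions, (5*y**4 - 18*y**3 - 7*y**2 - 8*y - 12)/(y**5 - 3*y**3 - 4*y) = -2/(y**2 + 1) + 5/(y + 2) - 3/(y - 2) + 3/y: now ∫(3/y) dy + ∫(-3/(y - 2)) dy + ∫(5/(y + 2)) dy + ∫(-2/(y**2 + 1)) dy.
Step 2. Evaluate the standard form [assuming y > -2]: now 5*log(y + 2) + ∫(3/y) dy + ∫(-3/(y - 2)) dy + ∫(-2/(y**2 + 1)) dy.
Step 3. Evaluate the standard form [assuming y > 2]: now -3*log(y - 2) + 5*log(y + 2) + ∫(3/y) dy + ∫(-2/(y**2 + 1)) dy.
Step 4. Evaluate the standard form [assuming y > 0]: now 3*log(y) - 3*log(y - 2) + 5*log(y + 2) + ∫(-2/(y**2 + 1)) dy.
Step 5. Evaluate the standard form: now 3*log(y) - 3*log(y - 2) + 5*log(y + 2) - 2*atan(y).
Answer: 3*log(y) - 3*log(y - 2) + 5*log(y + 2) - 2*atan(y).


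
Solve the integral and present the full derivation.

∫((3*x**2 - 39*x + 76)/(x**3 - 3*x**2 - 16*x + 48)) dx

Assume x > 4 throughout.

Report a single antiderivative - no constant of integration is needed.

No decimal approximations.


Step 1. Decompose ∫((3*x**2 - 39*x + 76)/(x**3 - 3*x**2 - 16*x + 48)) dx by partial fractions, (3*x**2 - 39*x + 76)/(x**3 - 3*x**2 - 16*x + 48) = 5/(x + 4) + 2/(x - 3) - 4/(x - 4): now ∫(-4/(x - 4)) dx + ∫(2/(x - 3)) dx + ∫(5/(x + 4)) dx.
Step 2. Evaluate the standard form [assuming x > 4]: now -4*log(x - 4) + ∫(2/(x - 3)) dx + ∫(5/(x + 4)) dx.
Step 3. Evaluate the standard form [assuming x > 3]: now -4*log(x - 4) + 2*log(x - 3) + ∫(5/(x + 4)) dx.
Step 4. Evaluate the standard form [assuming x > -4]: now -4*log(x - 4) + 2*log(x - 3) + 5*log(x + 4).
Answer: -4*log(x - 4) + 2*log(x - 3) + 5*log(x + 4).


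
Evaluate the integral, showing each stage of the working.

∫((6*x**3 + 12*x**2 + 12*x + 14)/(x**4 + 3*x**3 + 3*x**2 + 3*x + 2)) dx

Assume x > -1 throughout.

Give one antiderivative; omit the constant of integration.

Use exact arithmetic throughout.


Step 1. Decompose ∫((6*x**3 + 12*x**2 + 12*x + 14)/(x**4 + 3*x**3 + 3*x**2 + 3*x + 2)) dx by partial fractions, (6*x**3 + 12*x**2 + 12*x + 14)/(x**4 + 3*x**3 + 3*x**2 + 3*x + 2) = 2/(x**2 + 1) + 2/(x + 2) + 4/(x + 1): now ∫(4/(x + 1)) dx + ∫(2/(x + 2)) dx + ∫(2/(x**2 + 1)) dx.
Step 2. Evaluate the standard form [assuming x > -2]: now 2*log(x + 2) + ∫(4/(x + 1)) dx + ∫(2/(x**2 + 1)) dx.
Step 3. Evaluate the standard form [assuming x > -1]: now 4*log(x + 1) + 2*log(x + 2) + ∫(2/(x**2 + 1)) dx.
Step 4. Evaluate the standard form: now 4*log(x + 1) + 2*log(x + 2) + 2*atan(x).
Answer: 4*log(x + 1) + 2*log(x + 2) + 2*atan(x).


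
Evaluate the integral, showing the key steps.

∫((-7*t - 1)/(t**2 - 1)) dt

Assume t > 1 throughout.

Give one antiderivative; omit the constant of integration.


Step 1. Decompose ∫((-7*t - 1)/(t**2 - 1)) dt by partial fractions, (-7*t - 1)/(t**2 - 1) = -3/(t + 1) - 4/(t - 1): now ∫(-4/(t - 1)) dt + ∫(-3/(t + 1)) dt.
Step 2. Evaluate the standard form [assuming t > -1]: now -3*log(t + 1) + ∫(-4/(t - 1)) dt.
Step 3. Evaluate the standard form [assuming t > 1]: now -4*log(t - 1) - 3*log(t + 1).
Answer: -4*log(t - 1) - 3*log(t + 1).


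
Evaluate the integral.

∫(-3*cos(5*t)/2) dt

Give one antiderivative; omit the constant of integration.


Answer: -3*sin(5*t)/10.


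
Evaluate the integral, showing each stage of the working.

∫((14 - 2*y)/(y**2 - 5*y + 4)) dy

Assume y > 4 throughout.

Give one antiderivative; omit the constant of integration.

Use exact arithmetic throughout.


Step 1. Decompose ∫((14 - 2*y)/(y**2 - 5*y + 4)) dy by partial fractions, (14 - 2*y)/(y**2 - 5*y + 4) = -4/(y - 1) + 2/(y - 4): now ∫(2/(y - 4)) dy + ∫(-4/(y - 1)) dy.
Step 2. Evaluate the standard form [assuming y > 4]: now 2*log(y - 4) + ∫(-4/(y - 1)) dy.
Step 3. Evaluate the standard form [assuming y > 1]: now 2*log(y - 4) - 4*log(y - 1).
Answer: 2*log(y - 4) - 4*log(y - 1).


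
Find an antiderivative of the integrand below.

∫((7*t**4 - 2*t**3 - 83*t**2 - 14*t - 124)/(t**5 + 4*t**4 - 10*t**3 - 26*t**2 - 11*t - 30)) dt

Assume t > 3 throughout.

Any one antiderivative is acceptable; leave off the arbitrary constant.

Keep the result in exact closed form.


Answer: -log(t - 3) + 4*log(t + 2) + 4*log(t + 5) + atan(t).


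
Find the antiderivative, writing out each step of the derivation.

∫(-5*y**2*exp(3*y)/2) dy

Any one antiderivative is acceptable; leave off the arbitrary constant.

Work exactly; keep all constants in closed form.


Step 1. Integrate ∫(-5*y**2*exp(3*y)/2) dy by parts with u = y**2, dv = (-5*exp(3*y)/2) dy, so v = -5*exp(3*y)/6: now -5*y**2*exp(3*y)/6 + ∫(5*y*exp(3*y)/3) dy.
Step 2. Integrate ∫(5*y*exp(3*y)/3) dy by parts with u = y, dv = (5*exp(3*y)/3) dy, so v = 5*exp(3*y)/9: now -5*y**2*exp(3*y)/6 + 5*y*exp(3*y)/9 + ∫(-5*exp(3*y)/9) dy.
Step 3. Evaluate the standard form: now -5*y**2*exp(3*y)/6 + 5*y*exp(3*y)/9 - 5*exp(3*y)/27.
Answer: -5*y**2*exp(3*y)/6 + 5*y*exp(3*y)/9 - 5*exp(3*y)/27.


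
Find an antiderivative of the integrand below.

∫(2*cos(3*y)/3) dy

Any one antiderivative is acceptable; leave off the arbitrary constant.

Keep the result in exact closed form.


Answer: 2*sin(3*y)/9.


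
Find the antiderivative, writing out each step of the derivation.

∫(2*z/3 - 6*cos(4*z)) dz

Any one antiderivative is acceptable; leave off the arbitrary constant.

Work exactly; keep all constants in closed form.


Step 1. Rewrite: now ∫(2*z/3) dz + ∫(-6*cos(4*z)) dz.
Step 2. Evaluate the standard form: now -3*sin(4*z)/2 + ∫(2*z/3) dz.
Step 3. Evaluate the standard form: now z**2/3 - 3*sin(4*z)/2.
Answer: z**2/3 - 3*sin(4*z)/2.


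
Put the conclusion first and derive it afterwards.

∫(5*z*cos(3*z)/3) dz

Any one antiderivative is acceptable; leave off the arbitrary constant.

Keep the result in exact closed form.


The answer is 5*z*sin(3*z)/9 + 5*cos(3*z)/27.
Step 1. Integrate ∫(5*z*cos(3*z)/3) dz by parts with u = z, dv = (5*cos(3*z)/3) dz, so v = 5*sin(3*z)/9: now 5*z*sin(3*z)/9 + ∫(-5*sin(3*z)/9) dz.
Step 2. Evaluate the standard form: now 5*z*sin(3*z)/9 + 5*cos(3*z)/27.
Answer: 5*z*sin(3*z)/9 + 5*cos(3*z)/27.


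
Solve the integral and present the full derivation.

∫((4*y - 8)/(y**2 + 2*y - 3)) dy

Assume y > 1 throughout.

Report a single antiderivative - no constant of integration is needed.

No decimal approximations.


Step 1. Decompose ∫((4*y - 8)/(y**2 + 2*y - 3)) dy by partial fractions, (4*y - 8)/(y**2 + 2*y - 3) = 5/(y + 3) - 1/(y - 1): now ∫(-1/(y - 1)) dy + ∫(5/(y + 3)) dy.
Step 2. Evaluate the standard form [assuming y > 1]: now -log(y - 1) + ∫(5/(y + 3)) dy.
Step 3. Evaluate the standard form [assuming y > -3]: now -log(y - 1) + 5*log(y + 3).
Answer: -log(y - 1) + 5*log(y + 3).


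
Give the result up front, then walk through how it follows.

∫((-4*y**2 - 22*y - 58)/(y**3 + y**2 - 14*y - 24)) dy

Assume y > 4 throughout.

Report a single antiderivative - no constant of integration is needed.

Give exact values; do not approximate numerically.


The answer is -5*log(y - 4) + 5*log(y + 2) - 4*log(y + 3).
Step 1. Decompose ∫((-4*y**2 - 22*y - 58)/(y**3 + y**2 - 14*y - 24)) dy by partial fractions, (-4*y**2 - 22*y - 58)/(y**3 + y**2 - 14*y - 24) = -4/(y + 3) + 5/(y + 2) - 5/(y - 4): now ∫(-5/(y - 4)) dy + ∫(5/(y + 2)) dy + ∫(-4/(y + 3)) dy.
Step 2. Evaluate the standard form [assuming y > -2]: now 5*log(y + 2) + ∫(-5/(y - 4)) dy + ∫(-4/(y + 3)) dy.
Step 3. Evaluate the standard form [assuming y > 4]: now -5*log(y - 4) + 5*log(y + 2) + ∫(-4/(y + 3)) dy.
Step 4. Evaluate the standard form [assuming y > -3]: now -5*log(y - 4) + 5*log(y + 2) - 4*log(y + 3).
Answer: -5*log(y - 4) + 5*log(y + 2) - 4*log(y + 3).


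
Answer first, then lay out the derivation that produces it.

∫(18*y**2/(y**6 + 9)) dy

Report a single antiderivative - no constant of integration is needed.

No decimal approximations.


The answer is 2*atan(y**3/3).
Step 1. Substitute u = y**3, turning ∫(18*y**2/(y**6 + 9)) dy into ∫(6/(u**2 + 9)) du: now ∫(6/(u**2 + 9)) du.
Step 2. Evaluate the standard form: now 2*atan(u/3).
Step 3. Substitute back u = y**3: now 2*atan(y**3/3).
Answer: 2*atan(y**3/3).


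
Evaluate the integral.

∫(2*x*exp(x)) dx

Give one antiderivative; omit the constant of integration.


Answer: 2*x*exp(x) - 2*exp(x).


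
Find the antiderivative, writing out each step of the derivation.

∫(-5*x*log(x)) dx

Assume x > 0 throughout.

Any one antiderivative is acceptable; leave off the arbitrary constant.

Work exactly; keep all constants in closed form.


Step 1. Integrate ∫(-5*x*log(x)) dx by parts with u = log(x), dv = (-5*x) dx, so v = -5*x**2/2 [assuming x > 0]: now -5*x**2*log(x)/2 + ∫(5*x/2) dx.
Step 2. Evaluate the standard form: now -5*x**2*log(x)/2 + 5*x**2/4.
Answer: -5*x**2*log(x)/2 + 5*x**2/4.


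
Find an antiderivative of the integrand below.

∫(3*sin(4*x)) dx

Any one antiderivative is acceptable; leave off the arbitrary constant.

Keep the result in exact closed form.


Answer: -3*cos(4*x)/4.


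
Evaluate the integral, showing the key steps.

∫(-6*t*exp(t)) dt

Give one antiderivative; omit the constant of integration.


Step 1. Integrate ∫(-6*t*exp(t)) dt by parts with u = t, dv = (-6*exp(t)) dt, so v = -6*exp(t): now -6*t*exp(t) + ∫(6*exp(t)) dt.
Step 2. Evaluate the standard form: now -6*t*exp(t) + 6*exp(t).
Answer: -6*t*exp(t) + 6*exp(t).


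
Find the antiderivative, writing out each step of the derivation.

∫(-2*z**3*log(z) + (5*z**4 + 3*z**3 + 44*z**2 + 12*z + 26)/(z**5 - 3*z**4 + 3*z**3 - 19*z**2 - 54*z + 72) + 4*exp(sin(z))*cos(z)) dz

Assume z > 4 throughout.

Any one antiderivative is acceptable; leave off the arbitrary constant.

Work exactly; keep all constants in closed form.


Step 1. Rewrite: now ∫(-2*z**3*log(z)) dz + ∫((5*z**4 + 3*z**3 + 44*z**2 + 12*z + 26)/(z**5 - 3*z**4 + 3*z**3 - 19*z**2 - 54*z + 72)) dz + ∫(4*exp(sin(z))*cos(z)) dz.
Step 2. Decompose ∫((5*z**4 + 3*z**3 + 44*z**2 + 12*z + 26)/(z**5 - 3*z**4 + 3*z**3 - 19*z**2 - 54*z + 72)) dz by partial fractions, (5*z**4 + 3*z**3 + 44*z**2 + 12*z + 26)/(z**5 - 3*z**4 + 3*z**3 - 19*z**2 - 54*z + 72) = 1/(z**2 + 9) + 1/(z + 2) - 1/(z - 1) + 5/(z - 4): now ∫(-2*z**3*log(z)) dz + ∫(4*exp(sin(z))*cos(z)) dz + ∫(5/(z - 4)) dz + ∫(-1/(z - 1)) dz + ∫(1/(z + 2)) dz + ∫(1/(z**2 + 9)) dz.
Step 3. Evaluate the standard form [assuming z > -2]: now log(z + 2) + ∫(-2*z**3*log(z)) dz + ∫(4*exp(sin(z))*cos(z)) dz + ∫(5/(z - 4)) dz + ∫(-1/(z - 1)) dz + ∫(1/(z**2 + 9)) dz.
Step 4. Evaluate the standard form [assuming z > 1]: now -log(z - 1) + log(z + 2) + ∫(-2*z**3*log(z)) dz + ∫(4*exp(sin(z))*cos(z)) dz + ∫(5/(z - 4)) dz + ∫(1/(z**2 + 9)) dz.
Step 5. Evaluate the standard form [assuming z > 4]: now 5*log(z - 4) - log(z - 1) + log(z + 2) + ∫(-2*z**3*log(z)) dz + ∫(4*exp(sin(z))*cos(z)) dz + ∫(1/(z**2 + 9)) dz.
Step 6. Evaluate the standard form: now 5*log(z - 4) - log(z - 1) + log(z + 2) + atan(z/3)/3 + ∫(-2*z**3*log(z)) dz + ∫(4*exp(sin(z))*cos(z)) dz.
Step 7. Integrate ∫(-2*z**3*log(z)) dz by parts with u = log(z), dv = (-2*z**3) dz, so v = -z**4/2 [assuming z > 0]: now -z**4*log(z)/2 + 5*log(z - 4) - log(z - 1) + log(z + 2) + atan(z/3)/3 + ∫(z**3/2) dz + ∫(4*exp(sin(z))*cos(z)) dz.
Step 8. Evaluate the standard form: now -z**4*log(z)/2 + z**4/8 + 5*log(z - 4) - log(z - 1) + log(z + 2) + atan(z/3)/3 + ∫(4*exp(sin(z))*cos(z)) dz.
Step 9. Substitute u = sin(z), turning ∫(4*exp(sin(z))*cos(z)) dz into ∫(4*exp(u)) du: now -z**4*log(z)/2 + z**4/8 + 5*log(z - 4) - log(z - 1) + log(z + 2) + atan(z/3)/3 + ∫(4*exp(u)) du.
Step 10. Evaluate the standard form: now -z**4*log(z)/2 + z**4/8 + 4*exp(u) + 5*log(z - 4) - log(z - 1) + log(z + 2) + atan(z/3)/3.
Step 11. Substitute back u = sin(z): now -z**4*log(z)/2 + z**4/8 + 4*exp(sin(z)) + 5*log(z - 4) - log(z - 1) + log(z + 2) + atan(z/3)/3.
Answer: -z**4*log(z)/2 + z**4/8 + 4*exp(sin(z)) + 5*log(z - 4) - log(z - 1) + log(z + 2) + atan(z/3)/3.


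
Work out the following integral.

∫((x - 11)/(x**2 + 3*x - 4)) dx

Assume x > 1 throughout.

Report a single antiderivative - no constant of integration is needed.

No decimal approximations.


Answer: -2*log(x - 1) + 3*log(x + 4).


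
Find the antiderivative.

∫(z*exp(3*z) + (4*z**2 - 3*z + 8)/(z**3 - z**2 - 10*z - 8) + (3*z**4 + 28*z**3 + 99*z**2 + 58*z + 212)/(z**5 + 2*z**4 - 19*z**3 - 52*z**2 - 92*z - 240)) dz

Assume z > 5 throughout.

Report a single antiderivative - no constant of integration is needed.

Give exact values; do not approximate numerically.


Answer: z*exp(3*z)/3 - exp(3*z)/9 + 4*log(z - 5) + 2*log(z - 4) - 3*log(z + 1) + 5*log(z + 2) - 4*log(z + 3) + 3*log(z + 4) + atan(z/2).


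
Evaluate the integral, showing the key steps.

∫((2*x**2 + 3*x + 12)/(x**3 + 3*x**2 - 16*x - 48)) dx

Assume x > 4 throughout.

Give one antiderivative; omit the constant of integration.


Step 1. Decompose ∫((2*x**2 + 3*x + 12)/(x**3 + 3*x**2 - 16*x - 48)) dx by partial fractions, (2*x**2 + 3*x + 12)/(x**3 + 3*x**2 - 16*x - 48) = 4/(x + 4) - 3/(x + 3) + 1/(x - 4): now ∫(1/(x - 4)) dx + ∫(-3/(x + 3)) dx + ∫(4/(x + 4)) dx.
Step 2. Evaluate the standard form [assuming x > 4]: now log(x - 4) + ∫(-3/(x + 3)) dx + ∫(4/(x + 4)) dx.
Step 3. Evaluate the standard form [assuming x > -3]: now log(x - 4) - 3*log(x + 3) + ∫(4/(x + 4)) dx.
Step 4. Evaluate the standard form [assuming x > -4]: now log(x - 4) - 3*log(x + 3) + 4*log(x + 4).
Answer: log(x - 4) - 3*log(x + 3) + 4*log(x + 4).


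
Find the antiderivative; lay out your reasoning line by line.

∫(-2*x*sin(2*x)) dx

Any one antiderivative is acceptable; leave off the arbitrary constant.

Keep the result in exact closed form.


Step 1. Integrate ∫(-2*x*sin(2*x)) dx by parts with u = x, dv = (-2*sin(2*x)) dx, so v = cos(2*x): now x*cos(2*x) + ∫(-cos(2*x)) dx.
Step 2. Evaluate the standard form: now x*cos(2*x) - sin(2*x)/2.
Answer: x*cos(2*x) - sin(2*x)/2.


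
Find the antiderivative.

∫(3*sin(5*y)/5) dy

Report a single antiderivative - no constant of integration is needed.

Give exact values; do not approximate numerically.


Answer: -3*cos(5*y)/25.


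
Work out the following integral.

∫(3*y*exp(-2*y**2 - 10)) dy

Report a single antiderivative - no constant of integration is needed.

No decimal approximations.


Answer: -3*exp(-2*y**2 - 10)/4.


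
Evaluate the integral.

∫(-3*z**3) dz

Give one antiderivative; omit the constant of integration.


Answer: -3*z**4/4.


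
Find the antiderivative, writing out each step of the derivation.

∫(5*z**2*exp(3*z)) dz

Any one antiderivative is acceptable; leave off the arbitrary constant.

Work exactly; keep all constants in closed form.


Step 1. Integrate ∫(5*z**2*exp(3*z)) dz by parts with u = z**2, dv = (5*exp(3*z)) dz, so v = 5*exp(3*z)/3: now 5*z**2*exp(3*z)/3 + ∫(-10*z*exp(3*z)/3) dz.
Step 2. Integrate ∫(-10*z*exp(3*z)/3) dz by parts with u = z, dv = (-10*exp(3*z)/3) dz, so v = -10*exp(3*z)/9: now 5*z**2*exp(3*z)/3 - 10*z*exp(3*z)/9 + ∫(10*exp(3*z)/9) dz.
Step 3. Evaluate the standard form: now 5*z**2*exp(3*z)/3 - 10*z*exp(3*z)/9 + 10*exp(3*z)/27.
Answer: 5*z**2*exp(3*z)/3 - 10*z*exp(3*z)/9 + 10*exp(3*z)/27.


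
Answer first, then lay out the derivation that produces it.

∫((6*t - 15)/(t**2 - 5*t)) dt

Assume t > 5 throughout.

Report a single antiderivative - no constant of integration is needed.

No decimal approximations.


The answer is 3*log(t) + 3*log(t - 5).
Step 1. Decompose ∫((6*t - 15)/(t**2 - 5*t)) dt by partial fractions, (6*t - 15)/(t**2 - 5*t) = 3/(t - 5) + 3/t: now ∫(3/t) dt + ∫(3/(t - 5)) dt.
Step 2. Evaluate the standard form [assuming t > 5]: now 3*log(t - 5) + ∫(3/t) dt.
Step 3. Evaluate the standard form [assuming t > 0]: now 3*log(t) + 3*log(t - 5).
Answer: 3*log(t) + 3*log(t - 5).


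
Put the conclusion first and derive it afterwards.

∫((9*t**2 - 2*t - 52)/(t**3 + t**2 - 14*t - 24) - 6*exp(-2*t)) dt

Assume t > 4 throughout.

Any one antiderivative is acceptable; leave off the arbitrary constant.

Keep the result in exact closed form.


The answer is 2*log(t - 4) + 2*log(t + 2) + 5*log(t + 3) + 3*exp(-2*t).
Step 1. Rewrite: now ∫((9*t**2 - 2*t - 52)/(t**3 + t**2 - 14*t - 24)) dt + ∫(-6*exp(-2*t)) dt.
Step 2. Decompose ∫((9*t**2 - 2*t - 52)/(t**3 + t**2 - 14*t - 24)) dt by partial fractions, (9*t**2 - 2*t - 52)/(t**3 + t**2 - 14*t - 24) = 5/(t + 3) + 2/(t + 2) + 2/(t - 4): now ∫(2/(t - 4)) dt + ∫(2/(t + 2)) dt + ∫(5/(t + 3)) dt + ∫(-6*exp(-2*t)) dt.
Step 3. Evaluate the standard form [assuming t > 4]: now 2*log(t - 4) + ∫(2/(t + 2)) dt + ∫(5/(t + 3)) dt + ∫(-6*exp(-2*t)) dt.
Step 4. Evaluate the standard form [assuming t > -2]: now 2*log(t - 4) + 2*log(t + 2) + ∫(5/(t + 3)) dt + ∫(-6*exp(-2*t)) dt.
Step 5. Evaluate the standard form [assuming t > -3]: now 2*log(t - 4) + 2*log(t + 2) + 5*log(t + 3) + ∫(-6*exp(-2*t)) dt.
Step 6. Evaluate the standard form: now 2*log(t - 4) + 2*log(t + 2) + 5*log(t + 3) + 3*exp(-2*t).
Answer: 2*log(t - 4) + 2*log(t + 2) + 5*log(t + 3) + 3*exp(-2*t).


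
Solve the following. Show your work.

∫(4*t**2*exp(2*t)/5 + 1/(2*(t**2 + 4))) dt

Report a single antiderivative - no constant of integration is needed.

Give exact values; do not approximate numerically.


Step 1. Rewrite: now ∫(4*t**2*exp(2*t)/5) dt + ∫(1/(2*(t**2 + 4))) dt.
Step 2. Evaluate the standard form: now atan(t/2)/4 + ∫(4*t**2*exp(2*t)/5) dt.
Step 3. Integrate ∫(4*t**2*exp(2*t)/5) dt by parts with u = t**2, dv = (4*exp(2*t)/5) dt, so v = 2*exp(2*t)/5: now 2*t**2*exp(2*t)/5 + atan(t/2)/4 + ∫(-4*t*exp(2*t)/5) dt.
Step 4. Integrate ∫(-4*t*exp(2*t)/5) dt by parts with u = t, dv = (-4*exp(2*t)/5) dt, so v = -2*exp(2*t)/5: now 2*t**2*exp(2*t)/5 - 2*t*exp(2*t)/5 + atan(t/2)/4 + ∫(2*exp(2*t)/5) dt.
Step 5. Evaluate the standard form: now 2*t**2*exp(2*t)/5 - 2*t*exp(2*t)/5 + exp(2*t)/5 + atan(t/2)/4.
Answer: 2*t**2*exp(2*t)/5 - 2*t*exp(2*t)/5 + exp(2*t)/5 + atan(t/2)/4.


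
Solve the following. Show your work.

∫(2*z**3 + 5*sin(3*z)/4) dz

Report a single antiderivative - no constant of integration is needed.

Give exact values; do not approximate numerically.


Step 1. Rewrite: now ∫(2*z**3) dz + ∫(5*sin(3*z)/4) dz.
Step 2. Evaluate the standard form: now z**4/2 + ∫(5*sin(3*z)/4) dz.
Step 3. Evaluate the standard form: now z**4/2 - 5*cos(3*z)/12.
Answer: z**4/2 - 5*cos(3*z)/12.


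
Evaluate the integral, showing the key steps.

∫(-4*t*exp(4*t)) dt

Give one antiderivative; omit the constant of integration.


Step 1. Integrate ∫(-4*t*exp(4*t)) dt by parts with u = t, dv = (-4*exp(4*t)) dt, so v = -exp(4*t): now -t*exp(4*t) + ∫(exp(4*t)) dt.
Step 2. Evaluate the standard form: now -t*exp(4*t) + exp(4*t)/4.
Answer: -t*exp(4*t) + exp(4*t)/4.


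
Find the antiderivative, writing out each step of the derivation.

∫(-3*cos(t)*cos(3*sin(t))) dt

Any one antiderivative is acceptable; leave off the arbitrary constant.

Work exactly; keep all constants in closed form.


Step 1. Substitute u = sin(t), turning ∫(-3*cos(t)*cos(3*sin(t))) dt into ∫(-3*cos(3*u)) du: now ∫(-3*cos(3*u)) du.
Step 2. Evaluate the standard form: now -sin(3*u).
Step 3. Substitute back u = sin(t): now -sin(3*sin(t)).
Answer: -sin(3*sin(t)).


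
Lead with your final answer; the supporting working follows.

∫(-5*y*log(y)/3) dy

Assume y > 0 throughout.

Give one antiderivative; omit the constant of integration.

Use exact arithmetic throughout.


The answer is -5*y**2*log(y)/6 + 5*y**2/12.
Step 1. Integrate ∫(-5*y*log(y)/3) dy by parts with u = log(y), dv = (-5*y/3) dy, so v = -5*y**2/6 [assuming y > 0]: now -5*y**2*log(y)/6 + ∫(5*y/6) dy.
Step 2. Evaluate the standard form: now -5*y**2*log(y)/6 + 5*y**2/12.
Answer: -5*y**2*log(y)/6 + 5*y**2/12.


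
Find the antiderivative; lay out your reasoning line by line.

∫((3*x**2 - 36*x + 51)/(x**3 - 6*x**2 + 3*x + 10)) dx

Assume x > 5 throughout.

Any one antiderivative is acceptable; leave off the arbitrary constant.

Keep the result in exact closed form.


Step 1. Decompose ∫((3*x**2 - 36*x + 51)/(x**3 - 6*x**2 + 3*x + 10)) dx by partial fractions, (3*x**2 - 36*x + 51)/(x**3 - 6*x**2 + 3*x + 10) = 5/(x + 1) + 1/(x - 2) - 3/(x - 5): now ∫(-3/(x - 5)) dx + ∫(1/(x - 2)) dx + ∫(5/(x + 1)) dx.
Step 2. Evaluate the standard form [assuming x > 2]: now log(x - 2) + ∫(-3/(x - 5)) dx + ∫(5/(x + 1)) dx.
Step 3. Evaluate the standard form [assuming x > 5]: now -3*log(x - 5) + log(x - 2) + ∫(5/(x + 1)) dx.
Step 4. Evaluate the standard form [assuming x > -1]: now -3*log(x - 5) + log(x - 2) + 5*log(x + 1).
Answer: -3*log(x - 5) + log(x - 2) + 5*log(x + 1).


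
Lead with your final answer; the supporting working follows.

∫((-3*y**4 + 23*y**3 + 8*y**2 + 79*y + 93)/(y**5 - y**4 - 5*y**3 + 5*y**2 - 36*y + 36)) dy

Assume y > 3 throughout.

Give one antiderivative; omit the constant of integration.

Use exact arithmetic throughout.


The answer is 5*log(y - 3) - 5*log(y - 1) - 3*log(y + 3) + atan(y/2)/2.
Step 1. Decompose ∫((-3*y**4 + 23*y**3 + 8*y**2 + 79*y + 93)/(y**5 - y**4 - 5*y**3 + 5*y**2 - 36*y + 36)) dy by partial fractions, (-3*y**4 + 23*y**3 + 8*y**2 + 79*y + 93)/(y**5 - y**4 - 5*y**3 + 5*y**2 - 36*y + 36) = 1/(y**2 + 4) - 3/(y + 3) - 5/(y - 1) + 5/(y - 3): now ∫(5/(y - 3)) dy + ∫(-5/(y - 1)) dy + ∫(-3/(y + 3)) dy + ∫(1/(y**2 + 4)) dy.
Step 2. Evaluate the standard form [assuming y > -3]: now -3*log(y + 3) + ∫(5/(y - 3)) dy + ∫(-5/(y - 1)) dy + ∫(1/(y**2 + 4)) dy.
Step 3. Evaluate the standard form [assuming y > 3]: now 5*log(y - 3) - 3*log(y + 3) + ∫(-5/(y - 1)) dy + ∫(1/(y**2 + 4)) dy.
Step 4. Evaluate the standard form [assuming y > 1]: now 5*log(y - 3) - 5*log(y - 1) - 3*log(y + 3) + ∫(1/(y**2 + 4)) dy.
Step 5. Evaluate the standard form: now 5*log(y - 3) - 5*log(y - 1) - 3*log(y + 3) + atan(y/2)/2.
Answer: 5*log(y - 3) - 5*log(y - 1) - 3*log(y + 3) + atan(y/2)/2.


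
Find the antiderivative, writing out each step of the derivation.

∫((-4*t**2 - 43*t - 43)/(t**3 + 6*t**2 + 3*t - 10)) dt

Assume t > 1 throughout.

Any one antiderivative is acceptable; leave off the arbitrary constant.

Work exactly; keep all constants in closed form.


Step 1. Decompose ∫((-4*t**2 - 43*t - 43)/(t**3 + 6*t**2 + 3*t - 10)) dt by partial fractions, (-4*t**2 - 43*t - 43)/(t**3 + 6*t**2 + 3*t - 10) = 4/(t + 5) - 3/(t + 2) - 5/(t - 1): now ∫(-5/(t - 1)) dt + ∫(-3/(t + 2)) dt + ∫(4/(t + 5)) dt.
Step 2. Evaluate the standard form [assuming t > 1]: now -5*log(t - 1) + ∫(-3/(t + 2)) dt + ∫(4/(t + 5)) dt.
Step 3. Evaluate the standard form [assuming t > -5]: now -5*log(t - 1) + 4*log(t + 5) + ∫(-3/(t + 2)) dt.
Step 4. Evaluate the standard form [assuming t > -2]: now -5*log(t - 1) - 3*log(t + 2) + 4*log(t + 5).
Answer: -5*log(t - 1) - 3*log(t + 2) + 4*log(t + 5).


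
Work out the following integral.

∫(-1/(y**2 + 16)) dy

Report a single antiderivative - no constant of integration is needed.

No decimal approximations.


Answer: -atan(y/4)/4.


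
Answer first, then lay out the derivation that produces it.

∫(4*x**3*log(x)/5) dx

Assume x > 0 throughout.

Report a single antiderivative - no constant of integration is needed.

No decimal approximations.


The answer is x**4*log(x)/5 - x**4/20.
Step 1. Integrate ∫(4*x**3*log(x)/5) dx by parts with u = log(x), dv = (4*x**3/5) dx, so v = x**4/5 [assuming x > 0]: now x**4*log(x)/5 + ∫(-x**3/5) dx.
Step 2. Evaluate the standard form: now x**4*log(x)/5 - x**4/20.
Answer: x**4*log(x)/5 - x**4/20.


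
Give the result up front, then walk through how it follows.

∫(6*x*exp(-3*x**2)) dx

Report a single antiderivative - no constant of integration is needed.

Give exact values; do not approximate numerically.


The answer is -exp(-3*x**2).
Step 1. Substitute u = x**2, turning ∫(6*x*exp(-3*x**2)) dx into ∫(3*exp(-3*u)) du: now ∫(3*exp(-3*u)) du.
Step 2. Evaluate the standard form: now -exp(-3*u).
Step 3. Substitute back u = x**2: now -exp(-3*x**2).
Answer: -exp(-3*x**2).


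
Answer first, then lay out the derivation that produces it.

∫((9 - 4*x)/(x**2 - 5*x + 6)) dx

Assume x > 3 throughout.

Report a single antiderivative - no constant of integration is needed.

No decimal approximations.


The answer is -3*log(x - 3) - log(x - 2).
Step 1. Decompose ∫((9 - 4*x)/(x**2 - 5*x + 6)) dx by partial fractions, (9 - 4*x)/(x**2 - 5*x + 6) = -1/(x - 2) - 3/(x - 3): now ∫(-3/(x - 3)) dx + ∫(-1/(x - 2)) dx.
Step 2. Evaluate the standard form [assuming x > 2]: now -log(x - 2) + ∫(-3/(x - 3)) dx.
Step 3. Evaluate the standard form [assuming x > 3]: now -3*log(x - 3) - log(x - 2).
Answer: -3*log(x - 3) - log(x - 2).


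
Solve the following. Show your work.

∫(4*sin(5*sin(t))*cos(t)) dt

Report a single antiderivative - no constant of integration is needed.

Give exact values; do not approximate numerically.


Step 1. Substitute u = sin(t), turning ∫(4*sin(5*sin(t))*cos(t)) dt into ∫(4*sin(5*u)) du: now ∫(4*sin(5*u)) du.
Step 2. Evaluate the standard form: now -4*cos(5*u)/5.
Step 3. Substitute back u = sin(t): now -4*cos(5*sin(t))/5.
Answer: -4*cos(5*sin(t))/5.


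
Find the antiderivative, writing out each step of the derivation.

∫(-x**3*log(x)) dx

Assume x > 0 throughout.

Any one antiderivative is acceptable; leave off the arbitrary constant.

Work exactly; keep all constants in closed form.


Step 1. Integrate ∫(-x**3*log(x)) dx by parts with u = log(x), dv = (-x**3) dx, so v = -x**4/4 [assuming x > 0]: now -x**4*log(x)/4 + ∫(x**3/4) dx.
Step 2. Evaluate the standard form: now -x**4*log(x)/4 + x**4/16.
Answer: -x**4*log(x)/4 + x**4/16.


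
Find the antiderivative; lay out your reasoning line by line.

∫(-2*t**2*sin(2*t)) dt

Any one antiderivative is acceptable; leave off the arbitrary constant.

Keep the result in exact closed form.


Step 1. Integrate ∫(-2*t**2*sin(2*t)) dt by parts with u = t**2, dv = (-2*sin(2*t)) dt, so v = cos(2*t): now t**2*cos(2*t) + ∫(-2*t*cos(2*t)) dt.
Step 2. Integrate ∫(-2*t*cos(2*t)) dt by parts with u = t, dv = (-2*cos(2*t)) dt, so v = -sin(2*t): now t**2*cos(2*t) - t*sin(2*t) + ∫(sin(2*t)) dt.
Step 3. Evaluate the standard form: now t**2*cos(2*t) - t*sin(2*t) - cos(2*t)/2.
Answer: t**2*cos(2*t) - t*sin(2*t) - cos(2*t)/2.


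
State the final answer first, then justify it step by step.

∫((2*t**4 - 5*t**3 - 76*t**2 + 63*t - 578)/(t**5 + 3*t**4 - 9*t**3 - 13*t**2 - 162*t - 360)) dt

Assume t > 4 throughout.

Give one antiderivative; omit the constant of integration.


The answer is -log(t - 4) + 4*log(t + 2) - log(t + 5) - 4*atan(t/3)/3.
Step 1. Decompose ∫((2*t**4 - 5*t**3 - 76*t**2 + 63*t - 578)/(t**5 + 3*t**4 - 9*t**3 - 13*t**2 - 162*t - 360)) dt by partial fractions, (2*t**4 - 5*t**3 - 76*t**2 + 63*t - 578)/(t**5 + 3*t**4 - 9*t**3 - 13*t**2 - 162*t - 360) = -4/(t**2 + 9) - 1/(t + 5) + 4/(t + 2) - 1/(t - 4): now ∫(-1/(t - 4)) dt + ∫(4/(t + 2)) dt + ∫(-1/(t + 5)) dt + ∫(-4/(t**2 + 9)) dt.
Step 2. Evaluate the standard form [assuming t > 4]: now -log(t - 4) + ∫(4/(t + 2)) dt + ∫(-1/(t + 5)) dt + ∫(-4/(t**2 + 9)) dt.
Step 3. Evaluate the standard form [assuming t > -2]: now -log(t - 4) + 4*log(t + 2) + ∫(-1/(t + 5)) dt + ∫(-4/(t**2 + 9)) dt.
Step 4. Evaluate the standard form [assuming t > -5]: now -log(t - 4) + 4*log(t + 2) - log(t + 5) + ∫(-4/(t**2 + 9)) dt.
Step 5. Evaluate the standard form: now -log(t - 4) + 4*log(t + 2) - log(t + 5) - 4*atan(t/3)/3.
Answer: -log(t - 4) + 4*log(t + 2) - log(t + 5) - 4*atan(t/3)/3.


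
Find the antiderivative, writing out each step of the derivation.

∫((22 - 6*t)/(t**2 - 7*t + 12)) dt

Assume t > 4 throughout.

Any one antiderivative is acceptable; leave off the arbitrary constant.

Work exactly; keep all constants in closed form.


Step 1. Decompose ∫((22 - 6*t)/(t**2 - 7*t + 12)) dt by partial fractions, (22 - 6*t)/(t**2 - 7*t + 12) = -4/(t - 3) - 2/(t - 4): now ∫(-2/(t - 4)) dt + ∫(-4/(t - 3)) dt.
Step 2. Evaluate the standard form [assuming t > 3]: now -4*log(t - 3) + ∫(-2/(t - 4)) dt.
Step 3. Evaluate the standard form [assuming t > 4]: now -2*log(t - 4) - 4*log(t - 3).
Answer: -2*log(t - 4) - 4*log(t - 3).
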